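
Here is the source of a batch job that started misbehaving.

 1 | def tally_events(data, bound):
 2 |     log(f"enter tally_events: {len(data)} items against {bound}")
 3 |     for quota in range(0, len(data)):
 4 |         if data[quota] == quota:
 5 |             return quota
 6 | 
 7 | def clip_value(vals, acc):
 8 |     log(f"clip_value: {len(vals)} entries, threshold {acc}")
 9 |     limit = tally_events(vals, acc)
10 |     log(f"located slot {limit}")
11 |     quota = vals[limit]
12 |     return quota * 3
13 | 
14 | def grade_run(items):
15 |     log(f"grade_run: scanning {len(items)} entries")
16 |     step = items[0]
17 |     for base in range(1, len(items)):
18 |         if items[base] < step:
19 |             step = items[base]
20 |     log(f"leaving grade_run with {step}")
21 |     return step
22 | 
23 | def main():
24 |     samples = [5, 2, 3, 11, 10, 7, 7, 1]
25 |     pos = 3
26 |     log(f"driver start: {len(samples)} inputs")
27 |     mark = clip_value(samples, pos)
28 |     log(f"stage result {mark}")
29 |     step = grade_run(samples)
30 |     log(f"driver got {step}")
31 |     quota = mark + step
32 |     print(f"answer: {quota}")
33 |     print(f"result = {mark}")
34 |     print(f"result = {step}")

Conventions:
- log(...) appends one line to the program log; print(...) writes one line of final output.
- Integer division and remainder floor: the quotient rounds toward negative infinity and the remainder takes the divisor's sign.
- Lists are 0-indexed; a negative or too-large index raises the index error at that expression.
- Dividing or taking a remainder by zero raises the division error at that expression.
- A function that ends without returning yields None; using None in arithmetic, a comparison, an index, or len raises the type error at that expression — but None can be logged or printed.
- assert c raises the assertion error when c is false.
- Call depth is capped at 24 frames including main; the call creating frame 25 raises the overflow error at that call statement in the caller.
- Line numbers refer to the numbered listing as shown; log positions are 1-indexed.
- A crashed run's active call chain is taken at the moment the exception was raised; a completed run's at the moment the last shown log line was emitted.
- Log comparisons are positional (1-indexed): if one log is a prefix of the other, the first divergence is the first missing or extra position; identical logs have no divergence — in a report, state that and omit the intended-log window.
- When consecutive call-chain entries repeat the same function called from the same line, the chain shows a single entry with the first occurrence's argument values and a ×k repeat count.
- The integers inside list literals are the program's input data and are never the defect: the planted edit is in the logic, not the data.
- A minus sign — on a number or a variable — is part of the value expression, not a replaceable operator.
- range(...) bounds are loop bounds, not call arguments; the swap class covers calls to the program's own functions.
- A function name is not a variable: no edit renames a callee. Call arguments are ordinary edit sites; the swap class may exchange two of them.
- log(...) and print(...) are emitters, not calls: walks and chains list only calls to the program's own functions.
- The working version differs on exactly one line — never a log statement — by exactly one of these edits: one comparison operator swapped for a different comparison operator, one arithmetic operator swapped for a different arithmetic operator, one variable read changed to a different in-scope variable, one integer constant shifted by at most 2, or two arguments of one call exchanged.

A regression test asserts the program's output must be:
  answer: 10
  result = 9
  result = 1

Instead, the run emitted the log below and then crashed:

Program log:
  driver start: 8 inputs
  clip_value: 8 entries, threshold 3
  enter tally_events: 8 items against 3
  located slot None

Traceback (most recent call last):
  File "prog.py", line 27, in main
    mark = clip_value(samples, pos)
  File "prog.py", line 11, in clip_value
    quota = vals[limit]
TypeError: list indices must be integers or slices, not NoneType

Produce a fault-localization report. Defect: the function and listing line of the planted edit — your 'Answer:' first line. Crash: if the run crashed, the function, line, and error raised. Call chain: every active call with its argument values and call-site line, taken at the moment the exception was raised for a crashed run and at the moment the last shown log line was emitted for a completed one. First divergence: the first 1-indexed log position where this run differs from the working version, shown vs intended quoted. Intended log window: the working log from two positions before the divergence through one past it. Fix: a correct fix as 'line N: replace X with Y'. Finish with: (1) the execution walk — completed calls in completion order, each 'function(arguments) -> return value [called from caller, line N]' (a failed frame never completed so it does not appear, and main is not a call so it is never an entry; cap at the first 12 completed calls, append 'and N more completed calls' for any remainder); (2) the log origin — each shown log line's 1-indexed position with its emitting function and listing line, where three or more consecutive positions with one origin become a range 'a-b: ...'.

Answer: the defect is in tally_events at line 4.
Key observation: Position 4 is the first bad log line: 'located slot None' should read 'located slot 2'.
Crash: clip_value, line 11, TypeError.
Call chain: main -> clip_value([5, 2, 3, 11, 10, 7, 7, 1], 3) (called at line 27).
First divergence: at position 4 the run shows 'located slot None' where the working version logs 'located slot 2'.
Intended log window:
  2: clip_value: 8 entries, threshold 3
  3: enter tally_events: 8 items against 3
  4: located slot 2
  5: stage result 9
Execution walk:
  tally_events([5, 2, 3, 11, 10, 7, 7, 1], 3) -> None  [called from clip_value, line 9]
Log origin:
  1: emitted by main (line 26)
  2: emitted by clip_value (line 8)
  3: emitted by tally_events (line 2)
  4: emitted by clip_value (line 10)
A correct fix: line 4: replace `data[quota] == quota` with `data[quota] == bound`.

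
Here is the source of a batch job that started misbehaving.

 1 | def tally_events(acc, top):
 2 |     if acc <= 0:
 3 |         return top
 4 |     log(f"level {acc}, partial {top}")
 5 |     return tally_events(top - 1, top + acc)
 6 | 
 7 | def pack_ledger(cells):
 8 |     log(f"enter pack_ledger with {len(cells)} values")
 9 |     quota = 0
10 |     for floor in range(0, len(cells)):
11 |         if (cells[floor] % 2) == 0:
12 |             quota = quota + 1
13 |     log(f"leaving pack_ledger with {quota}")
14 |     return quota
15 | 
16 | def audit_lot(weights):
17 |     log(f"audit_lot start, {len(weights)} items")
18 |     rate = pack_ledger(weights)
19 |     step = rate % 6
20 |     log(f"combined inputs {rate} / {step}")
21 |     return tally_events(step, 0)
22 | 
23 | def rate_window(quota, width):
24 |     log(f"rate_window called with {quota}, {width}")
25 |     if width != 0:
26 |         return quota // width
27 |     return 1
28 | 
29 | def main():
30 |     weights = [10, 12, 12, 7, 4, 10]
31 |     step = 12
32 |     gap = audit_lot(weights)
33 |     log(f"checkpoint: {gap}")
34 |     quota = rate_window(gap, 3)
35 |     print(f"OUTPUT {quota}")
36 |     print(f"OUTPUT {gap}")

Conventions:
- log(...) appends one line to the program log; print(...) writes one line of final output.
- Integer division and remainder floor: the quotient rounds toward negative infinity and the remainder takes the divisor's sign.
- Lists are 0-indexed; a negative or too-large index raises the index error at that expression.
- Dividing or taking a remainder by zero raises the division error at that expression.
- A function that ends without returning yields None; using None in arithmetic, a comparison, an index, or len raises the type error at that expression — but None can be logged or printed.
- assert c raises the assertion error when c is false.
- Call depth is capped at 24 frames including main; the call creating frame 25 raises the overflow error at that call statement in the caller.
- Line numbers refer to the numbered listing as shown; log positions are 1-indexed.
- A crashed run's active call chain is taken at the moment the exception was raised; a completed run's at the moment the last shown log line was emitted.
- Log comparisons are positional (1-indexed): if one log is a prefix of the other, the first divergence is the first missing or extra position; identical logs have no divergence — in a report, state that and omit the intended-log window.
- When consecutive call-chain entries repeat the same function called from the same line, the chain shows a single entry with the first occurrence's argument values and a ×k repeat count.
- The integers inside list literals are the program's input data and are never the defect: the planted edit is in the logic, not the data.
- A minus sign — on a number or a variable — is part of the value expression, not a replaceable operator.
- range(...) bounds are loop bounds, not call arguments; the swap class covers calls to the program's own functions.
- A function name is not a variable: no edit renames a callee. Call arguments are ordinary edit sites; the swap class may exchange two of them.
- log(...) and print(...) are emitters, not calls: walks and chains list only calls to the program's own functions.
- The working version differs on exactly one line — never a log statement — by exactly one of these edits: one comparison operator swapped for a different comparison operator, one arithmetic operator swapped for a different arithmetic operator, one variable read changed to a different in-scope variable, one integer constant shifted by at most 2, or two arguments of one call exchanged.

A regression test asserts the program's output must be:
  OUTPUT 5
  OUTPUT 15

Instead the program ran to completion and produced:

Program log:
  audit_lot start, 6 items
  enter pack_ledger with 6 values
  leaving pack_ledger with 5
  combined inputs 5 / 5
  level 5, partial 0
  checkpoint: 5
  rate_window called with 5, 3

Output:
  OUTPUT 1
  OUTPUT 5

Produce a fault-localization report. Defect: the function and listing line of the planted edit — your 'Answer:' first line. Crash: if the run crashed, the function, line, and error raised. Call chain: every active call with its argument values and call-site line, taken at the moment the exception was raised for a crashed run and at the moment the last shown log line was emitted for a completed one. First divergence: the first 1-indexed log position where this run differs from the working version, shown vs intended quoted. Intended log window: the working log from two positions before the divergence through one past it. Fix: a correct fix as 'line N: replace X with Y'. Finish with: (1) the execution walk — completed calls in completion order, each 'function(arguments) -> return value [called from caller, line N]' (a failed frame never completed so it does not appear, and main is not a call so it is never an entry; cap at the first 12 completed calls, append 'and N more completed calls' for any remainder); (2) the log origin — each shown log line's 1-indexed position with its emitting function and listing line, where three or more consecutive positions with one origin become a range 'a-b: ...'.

Answer: the defect is in tally_events at line 5.
Key observation: At log position 6 the runs split — shown 'checkpoint: 5', but the working version logs 'level 4, partial 5'.
Call chain: main -> rate_window(5, 3) (called at line 34).
First divergence: at position 6 the run shows 'checkpoint: 5' where the working version logs 'level 4, partial 5'.
Intended log window:
  4: combined inputs 5 / 5
  5: level 5, partial 0
  6: level 4, partial 5
  7: level 3, partial 9
Execution walk:
  pack_ledger([10, 12, 12, 7, 4, 10]) -> 5  [called from audit_lot, line 18]
  tally_events(-1, 5) -> 5  [called from tally_events, line 5]
  tally_events(5, 0) -> 5  [called from audit_lot, line 21]
  audit_lot([10, 12, 12, 7, 4, 10]) -> 5  [called from main, line 32]
  rate_window(5, 3) -> 1  [called from main, line 34]
Log line origins:
  1: emitted by audit_lot (line 17)
  2: emitted by pack_ledger (line 8)
  3: emitted by pack_ledger (line 13)
  4: emitted by audit_lot (line 20)
  5: emitted by tally_events (line 4)
  6: emitted by main (line 33)
  7: emitted by rate_window (line 24)
A correct fix: line 5: replace `top - 1` with `acc - 1`.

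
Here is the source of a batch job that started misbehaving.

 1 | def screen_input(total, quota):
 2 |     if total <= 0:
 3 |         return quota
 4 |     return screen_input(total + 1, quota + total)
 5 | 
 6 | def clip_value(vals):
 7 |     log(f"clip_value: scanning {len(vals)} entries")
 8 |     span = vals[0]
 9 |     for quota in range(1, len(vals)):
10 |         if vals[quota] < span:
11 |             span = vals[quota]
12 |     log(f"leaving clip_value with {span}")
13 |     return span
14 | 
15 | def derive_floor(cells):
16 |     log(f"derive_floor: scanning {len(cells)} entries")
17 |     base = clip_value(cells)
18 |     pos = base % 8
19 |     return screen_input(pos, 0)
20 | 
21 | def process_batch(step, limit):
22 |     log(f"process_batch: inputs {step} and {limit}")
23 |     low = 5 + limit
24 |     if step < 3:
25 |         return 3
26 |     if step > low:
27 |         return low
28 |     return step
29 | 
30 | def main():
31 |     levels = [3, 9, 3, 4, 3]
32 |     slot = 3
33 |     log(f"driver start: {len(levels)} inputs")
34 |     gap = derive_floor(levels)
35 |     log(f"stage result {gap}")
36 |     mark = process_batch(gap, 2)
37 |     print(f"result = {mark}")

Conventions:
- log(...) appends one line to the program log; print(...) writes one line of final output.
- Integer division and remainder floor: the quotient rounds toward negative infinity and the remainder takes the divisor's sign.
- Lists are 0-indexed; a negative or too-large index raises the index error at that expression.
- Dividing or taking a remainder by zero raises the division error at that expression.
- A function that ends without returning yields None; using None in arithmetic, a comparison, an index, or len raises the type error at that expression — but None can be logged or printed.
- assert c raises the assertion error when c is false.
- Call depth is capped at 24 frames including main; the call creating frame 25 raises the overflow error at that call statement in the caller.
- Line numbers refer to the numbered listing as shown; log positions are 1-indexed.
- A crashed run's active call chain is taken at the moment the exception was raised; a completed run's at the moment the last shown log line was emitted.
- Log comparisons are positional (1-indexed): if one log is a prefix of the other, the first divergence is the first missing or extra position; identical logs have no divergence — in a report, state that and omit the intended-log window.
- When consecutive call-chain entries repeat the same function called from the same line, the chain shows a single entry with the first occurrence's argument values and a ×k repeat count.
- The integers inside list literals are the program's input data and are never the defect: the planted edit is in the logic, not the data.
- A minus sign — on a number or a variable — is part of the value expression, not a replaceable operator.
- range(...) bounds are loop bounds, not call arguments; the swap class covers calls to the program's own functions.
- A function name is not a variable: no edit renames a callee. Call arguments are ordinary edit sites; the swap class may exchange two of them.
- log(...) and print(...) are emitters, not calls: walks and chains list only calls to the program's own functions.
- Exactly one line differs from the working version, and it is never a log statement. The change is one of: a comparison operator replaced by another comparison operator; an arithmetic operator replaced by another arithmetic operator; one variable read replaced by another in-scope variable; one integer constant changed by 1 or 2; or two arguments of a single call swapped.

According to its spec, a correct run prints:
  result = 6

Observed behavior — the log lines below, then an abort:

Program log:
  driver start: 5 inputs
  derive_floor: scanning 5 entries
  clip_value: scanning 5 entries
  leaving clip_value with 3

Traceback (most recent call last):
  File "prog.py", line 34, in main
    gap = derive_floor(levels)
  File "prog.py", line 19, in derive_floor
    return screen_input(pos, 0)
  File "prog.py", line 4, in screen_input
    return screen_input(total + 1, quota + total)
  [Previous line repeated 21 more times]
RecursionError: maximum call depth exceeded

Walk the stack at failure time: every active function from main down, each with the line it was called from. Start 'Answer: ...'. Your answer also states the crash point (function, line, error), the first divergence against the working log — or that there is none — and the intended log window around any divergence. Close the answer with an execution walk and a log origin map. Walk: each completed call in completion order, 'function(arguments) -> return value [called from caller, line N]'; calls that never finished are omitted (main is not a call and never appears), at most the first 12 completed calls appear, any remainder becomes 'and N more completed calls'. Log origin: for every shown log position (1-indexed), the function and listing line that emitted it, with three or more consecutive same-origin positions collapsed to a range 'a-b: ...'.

Answer: main -> derive_floor (called at line 34) -> screen_input (called at line 19) -> screen_input (called at line 4) ×21.
Key observation: A complete run would log 'stage result 6' next, but this one stopped at 4 lines.
Crash: screen_input, line 4, RecursionError.
First divergence: position 5 (shown log ended at 4 lines; the working version continues: 'stage result 6').
Intended log window:
  3: clip_value: scanning 5 entries
  4: leaving clip_value with 3
  5: stage result 6
  6: process_batch: inputs 6 and 2
Execution walk:
  clip_value([3, 9, 3, 4, 3]) -> 3  [called from derive_floor, line 17]
Log origin:
  1: from main, line 33
  2: from derive_floor, line 16
  3: from clip_value, line 7
  4: from clip_value, line 12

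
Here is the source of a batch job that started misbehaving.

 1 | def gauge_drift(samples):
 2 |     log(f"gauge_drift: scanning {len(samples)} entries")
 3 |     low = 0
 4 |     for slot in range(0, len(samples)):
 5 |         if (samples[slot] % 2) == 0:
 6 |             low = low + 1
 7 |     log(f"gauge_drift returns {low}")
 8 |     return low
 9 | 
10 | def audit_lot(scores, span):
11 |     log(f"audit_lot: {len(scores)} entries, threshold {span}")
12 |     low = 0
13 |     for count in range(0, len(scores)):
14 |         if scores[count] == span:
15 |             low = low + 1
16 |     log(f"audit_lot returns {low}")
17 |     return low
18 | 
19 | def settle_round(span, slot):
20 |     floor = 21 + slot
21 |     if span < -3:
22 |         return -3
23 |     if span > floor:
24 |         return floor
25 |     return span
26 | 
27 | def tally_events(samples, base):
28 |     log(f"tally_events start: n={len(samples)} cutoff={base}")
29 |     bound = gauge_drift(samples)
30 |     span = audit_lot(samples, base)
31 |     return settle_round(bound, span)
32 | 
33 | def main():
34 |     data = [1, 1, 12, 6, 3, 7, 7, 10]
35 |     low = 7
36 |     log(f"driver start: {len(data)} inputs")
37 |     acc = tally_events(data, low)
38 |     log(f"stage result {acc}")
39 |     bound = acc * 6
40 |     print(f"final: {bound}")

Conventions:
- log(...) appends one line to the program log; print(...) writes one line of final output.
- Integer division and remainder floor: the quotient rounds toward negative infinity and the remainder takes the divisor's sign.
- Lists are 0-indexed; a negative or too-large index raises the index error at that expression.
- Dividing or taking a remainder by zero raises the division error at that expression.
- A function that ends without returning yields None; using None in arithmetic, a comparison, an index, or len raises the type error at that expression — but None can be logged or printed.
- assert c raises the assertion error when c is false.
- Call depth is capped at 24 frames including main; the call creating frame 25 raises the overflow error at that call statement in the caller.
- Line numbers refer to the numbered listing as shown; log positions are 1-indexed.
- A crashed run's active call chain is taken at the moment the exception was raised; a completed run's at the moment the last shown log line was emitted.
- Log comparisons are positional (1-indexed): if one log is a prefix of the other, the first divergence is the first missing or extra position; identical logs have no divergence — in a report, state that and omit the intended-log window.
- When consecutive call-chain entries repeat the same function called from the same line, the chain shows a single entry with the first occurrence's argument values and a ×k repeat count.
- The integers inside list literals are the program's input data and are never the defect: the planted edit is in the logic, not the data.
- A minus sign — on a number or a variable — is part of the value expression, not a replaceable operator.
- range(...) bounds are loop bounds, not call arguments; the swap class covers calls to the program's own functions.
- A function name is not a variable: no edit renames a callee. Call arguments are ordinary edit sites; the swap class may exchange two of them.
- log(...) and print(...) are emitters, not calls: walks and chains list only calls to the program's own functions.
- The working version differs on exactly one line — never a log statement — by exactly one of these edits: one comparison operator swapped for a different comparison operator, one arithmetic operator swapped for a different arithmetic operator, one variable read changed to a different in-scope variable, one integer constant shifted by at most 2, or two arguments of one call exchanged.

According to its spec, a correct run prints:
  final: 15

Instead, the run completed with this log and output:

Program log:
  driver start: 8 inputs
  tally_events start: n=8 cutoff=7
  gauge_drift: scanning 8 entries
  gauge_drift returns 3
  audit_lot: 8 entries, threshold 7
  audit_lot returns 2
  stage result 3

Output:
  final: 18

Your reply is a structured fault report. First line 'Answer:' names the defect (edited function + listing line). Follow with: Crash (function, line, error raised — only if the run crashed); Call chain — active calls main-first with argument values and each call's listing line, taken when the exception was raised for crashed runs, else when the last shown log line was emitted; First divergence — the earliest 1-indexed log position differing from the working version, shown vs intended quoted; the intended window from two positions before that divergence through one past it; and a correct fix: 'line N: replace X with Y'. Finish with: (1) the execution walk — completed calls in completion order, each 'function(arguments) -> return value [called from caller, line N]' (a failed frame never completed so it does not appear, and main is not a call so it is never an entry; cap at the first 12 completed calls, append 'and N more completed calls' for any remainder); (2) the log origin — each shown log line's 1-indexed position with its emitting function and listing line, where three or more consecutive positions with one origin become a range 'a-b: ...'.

Answer: the defect is in main at line 39.
Key observation: The two runs log identically and part ways only at the printed values.
Call chain: main.
First divergence: none — the logs agree in full.
Execution walk:
  gauge_drift([1, 1, 12, 6, 3, 7, 7, 10]) -> 3  [called from tally_events, line 29]
  audit_lot([1, 1, 12, 6, 3, 7, 7, 10], 7) -> 2  [called from tally_events, line 30]
  settle_round(3, 2) -> 3  [called from tally_events, line 31]
  tally_events([1, 1, 12, 6, 3, 7, 7, 10], 7) -> 3  [called from main, line 37]
Origin of each log line:
  1: logged in main at line 36
  2: logged in tally_events at line 28
  3: logged in gauge_drift at line 2
  4: logged in gauge_drift at line 7
  5: logged in audit_lot at line 11
  6: logged in audit_lot at line 16
  7: logged in main at line 38
A correct fix: line 39: replace `6` with `5`.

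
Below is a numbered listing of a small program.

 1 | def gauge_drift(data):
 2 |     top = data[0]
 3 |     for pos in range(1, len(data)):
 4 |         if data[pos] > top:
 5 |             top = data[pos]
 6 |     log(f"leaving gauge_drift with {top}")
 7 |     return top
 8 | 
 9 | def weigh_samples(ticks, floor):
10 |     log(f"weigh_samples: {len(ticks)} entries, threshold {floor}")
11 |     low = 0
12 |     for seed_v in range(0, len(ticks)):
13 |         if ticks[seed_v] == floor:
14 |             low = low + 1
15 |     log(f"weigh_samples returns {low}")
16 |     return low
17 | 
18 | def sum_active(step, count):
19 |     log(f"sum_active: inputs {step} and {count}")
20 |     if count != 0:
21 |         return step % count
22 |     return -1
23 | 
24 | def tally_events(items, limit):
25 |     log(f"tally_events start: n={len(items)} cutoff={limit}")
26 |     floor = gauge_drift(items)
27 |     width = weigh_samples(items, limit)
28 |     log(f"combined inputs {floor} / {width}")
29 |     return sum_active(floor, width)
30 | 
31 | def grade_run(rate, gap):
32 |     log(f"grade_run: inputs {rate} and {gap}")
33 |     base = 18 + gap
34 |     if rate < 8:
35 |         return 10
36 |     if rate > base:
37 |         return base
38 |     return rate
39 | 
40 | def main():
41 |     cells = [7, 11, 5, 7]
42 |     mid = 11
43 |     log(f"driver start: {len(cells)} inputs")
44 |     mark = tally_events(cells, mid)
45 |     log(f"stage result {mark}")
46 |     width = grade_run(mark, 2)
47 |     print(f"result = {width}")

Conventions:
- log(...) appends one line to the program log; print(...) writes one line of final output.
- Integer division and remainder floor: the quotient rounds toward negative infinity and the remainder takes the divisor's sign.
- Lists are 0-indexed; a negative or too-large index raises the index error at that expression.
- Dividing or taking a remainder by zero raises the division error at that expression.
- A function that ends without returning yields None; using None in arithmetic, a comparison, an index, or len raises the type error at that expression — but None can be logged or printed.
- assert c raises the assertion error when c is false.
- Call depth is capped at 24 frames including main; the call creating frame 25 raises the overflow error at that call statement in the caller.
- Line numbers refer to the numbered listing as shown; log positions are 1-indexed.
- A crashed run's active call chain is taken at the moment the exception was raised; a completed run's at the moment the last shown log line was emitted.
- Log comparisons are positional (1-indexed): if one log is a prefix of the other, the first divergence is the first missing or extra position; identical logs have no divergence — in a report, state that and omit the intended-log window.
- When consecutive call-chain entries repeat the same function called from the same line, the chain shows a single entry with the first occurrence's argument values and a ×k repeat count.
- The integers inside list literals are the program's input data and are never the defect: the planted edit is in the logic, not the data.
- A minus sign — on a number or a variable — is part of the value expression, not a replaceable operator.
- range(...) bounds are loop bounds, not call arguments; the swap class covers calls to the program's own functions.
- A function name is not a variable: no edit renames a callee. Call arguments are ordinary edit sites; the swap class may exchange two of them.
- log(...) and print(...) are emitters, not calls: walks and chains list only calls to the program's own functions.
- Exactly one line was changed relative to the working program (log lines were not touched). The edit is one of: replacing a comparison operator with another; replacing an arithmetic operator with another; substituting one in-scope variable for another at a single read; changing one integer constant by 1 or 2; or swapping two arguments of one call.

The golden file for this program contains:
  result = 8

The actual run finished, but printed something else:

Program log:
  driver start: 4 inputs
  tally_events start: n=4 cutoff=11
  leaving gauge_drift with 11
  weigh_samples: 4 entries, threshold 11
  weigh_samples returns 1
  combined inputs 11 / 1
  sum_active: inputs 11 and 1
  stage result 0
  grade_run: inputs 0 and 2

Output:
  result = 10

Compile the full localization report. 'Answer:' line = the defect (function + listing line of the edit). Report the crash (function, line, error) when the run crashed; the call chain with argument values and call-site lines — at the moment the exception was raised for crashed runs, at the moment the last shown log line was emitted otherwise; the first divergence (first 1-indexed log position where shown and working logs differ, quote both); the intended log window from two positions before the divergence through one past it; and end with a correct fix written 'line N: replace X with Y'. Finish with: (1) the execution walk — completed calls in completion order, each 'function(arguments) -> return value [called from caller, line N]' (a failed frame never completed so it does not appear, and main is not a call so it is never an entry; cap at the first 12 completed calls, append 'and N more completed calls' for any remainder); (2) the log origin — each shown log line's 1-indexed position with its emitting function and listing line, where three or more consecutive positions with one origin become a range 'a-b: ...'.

Answer: the defect is in grade_run at line 35.
Key fact: Log streams are identical — the defect surfaces only in the printed output.
Call chain: main -> grade_run(0, 2) (called at line 46).
First divergence: there is none — every log position agrees.
Execution walk:
  gauge_drift([7, 11, 5, 7]) -> 11  [called from tally_events, line 26]
  weigh_samples([7, 11, 5, 7], 11) -> 1  [called from tally_events, line 27]
  sum_active(11, 1) -> 0  [called from tally_events, line 29]
  tally_events([7, 11, 5, 7], 11) -> 0  [called from main, line 44]
  grade_run(0, 2) -> 10  [called from main, line 46]
Origin of each log line:
  1: emitted by main (line 43)
  2: emitted by tally_events (line 25)
  3: emitted by gauge_drift (line 6)
  4: emitted by weigh_samples (line 10)
  5: emitted by weigh_samples (line 15)
  6: emitted by tally_events (line 28)
  7: emitted by sum_active (line 19)
  8: emitted by main (line 45)
  9: emitted by grade_run (line 32)
A correct fix: line 35: replace `10` with `8`.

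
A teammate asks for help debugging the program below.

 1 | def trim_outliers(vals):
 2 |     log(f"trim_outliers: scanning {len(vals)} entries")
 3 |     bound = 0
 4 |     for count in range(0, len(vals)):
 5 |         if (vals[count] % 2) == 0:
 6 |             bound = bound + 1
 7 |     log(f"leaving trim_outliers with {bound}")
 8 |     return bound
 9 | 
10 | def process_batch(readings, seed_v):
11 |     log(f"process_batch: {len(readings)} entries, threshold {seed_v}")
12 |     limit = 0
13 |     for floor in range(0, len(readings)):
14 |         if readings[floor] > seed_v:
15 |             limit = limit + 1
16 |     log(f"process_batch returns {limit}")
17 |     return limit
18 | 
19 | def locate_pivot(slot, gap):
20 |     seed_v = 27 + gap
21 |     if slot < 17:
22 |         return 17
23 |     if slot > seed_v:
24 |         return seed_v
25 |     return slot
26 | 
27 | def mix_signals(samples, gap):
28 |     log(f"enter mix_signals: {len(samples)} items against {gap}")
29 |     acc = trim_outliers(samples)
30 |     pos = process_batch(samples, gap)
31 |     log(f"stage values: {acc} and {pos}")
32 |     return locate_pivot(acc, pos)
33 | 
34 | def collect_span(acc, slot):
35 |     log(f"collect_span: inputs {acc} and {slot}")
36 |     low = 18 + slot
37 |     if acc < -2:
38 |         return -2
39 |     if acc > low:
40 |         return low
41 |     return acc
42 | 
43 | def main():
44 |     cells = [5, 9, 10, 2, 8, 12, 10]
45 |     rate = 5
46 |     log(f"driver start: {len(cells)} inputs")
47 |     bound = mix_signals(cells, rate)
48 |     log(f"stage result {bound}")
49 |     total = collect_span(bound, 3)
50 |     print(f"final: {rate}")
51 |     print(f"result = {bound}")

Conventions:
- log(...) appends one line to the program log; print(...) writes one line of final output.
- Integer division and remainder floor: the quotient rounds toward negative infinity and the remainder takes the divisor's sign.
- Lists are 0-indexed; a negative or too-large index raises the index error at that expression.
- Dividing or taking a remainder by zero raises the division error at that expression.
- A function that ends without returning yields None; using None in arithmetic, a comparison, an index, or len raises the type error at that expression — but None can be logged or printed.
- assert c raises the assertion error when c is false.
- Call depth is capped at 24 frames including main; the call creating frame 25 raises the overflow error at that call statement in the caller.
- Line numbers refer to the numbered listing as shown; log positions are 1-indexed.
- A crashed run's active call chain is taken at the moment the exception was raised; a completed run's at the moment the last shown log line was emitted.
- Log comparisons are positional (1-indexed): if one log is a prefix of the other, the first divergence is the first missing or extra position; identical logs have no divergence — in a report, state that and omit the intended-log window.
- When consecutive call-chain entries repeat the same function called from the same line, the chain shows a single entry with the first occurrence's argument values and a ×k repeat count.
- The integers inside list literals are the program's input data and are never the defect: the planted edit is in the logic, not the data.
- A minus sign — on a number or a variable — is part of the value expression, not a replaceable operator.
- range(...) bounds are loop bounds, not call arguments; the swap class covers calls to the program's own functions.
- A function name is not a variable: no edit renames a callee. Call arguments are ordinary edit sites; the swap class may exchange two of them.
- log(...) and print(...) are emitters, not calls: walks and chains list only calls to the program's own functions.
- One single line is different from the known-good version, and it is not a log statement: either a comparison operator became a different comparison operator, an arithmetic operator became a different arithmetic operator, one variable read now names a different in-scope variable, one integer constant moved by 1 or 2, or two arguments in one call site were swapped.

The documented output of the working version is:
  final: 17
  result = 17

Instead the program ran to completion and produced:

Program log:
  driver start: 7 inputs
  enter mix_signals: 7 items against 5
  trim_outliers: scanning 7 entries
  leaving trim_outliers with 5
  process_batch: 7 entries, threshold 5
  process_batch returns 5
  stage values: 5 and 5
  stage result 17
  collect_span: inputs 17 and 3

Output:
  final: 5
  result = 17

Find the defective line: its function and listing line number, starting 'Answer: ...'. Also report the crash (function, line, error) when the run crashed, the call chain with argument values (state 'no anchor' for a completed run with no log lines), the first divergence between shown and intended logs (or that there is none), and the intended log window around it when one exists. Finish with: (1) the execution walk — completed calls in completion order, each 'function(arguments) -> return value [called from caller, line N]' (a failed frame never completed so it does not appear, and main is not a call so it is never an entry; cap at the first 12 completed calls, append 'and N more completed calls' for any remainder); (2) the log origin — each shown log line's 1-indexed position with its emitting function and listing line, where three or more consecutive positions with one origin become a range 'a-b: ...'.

Answer: the defect is in main at line 50.
Key fact: No log line changed; the fault shows up purely in the output.
Call chain: main -> collect_span(17, 3) (called at line 49).
First divergence: none — the logs agree in full.
Execution walk:
  trim_outliers([5, 9, 10, 2, 8, 12, 10]) -> 5  [called from mix_signals, line 29]
  process_batch([5, 9, 10, 2, 8, 12, 10], 5) -> 5  [called from mix_signals, line 30]
  locate_pivot(5, 5) -> 17  [called from mix_signals, line 32]
  mix_signals([5, 9, 10, 2, 8, 12, 10], 5) -> 17  [called from main, line 47]
  collect_span(17, 3) -> 17  [called from main, line 49]
Origin of each log line:
  1: emitted by main (line 46)
  2: emitted by mix_signals (line 28)
  3: emitted by trim_outliers (line 2)
  4: emitted by trim_outliers (line 7)
  5: emitted by process_batch (line 11)
  6: emitted by process_batch (line 16)
  7: emitted by mix_signals (line 31)
  8: emitted by main (line 48)
  9: emitted by collect_span (line 35)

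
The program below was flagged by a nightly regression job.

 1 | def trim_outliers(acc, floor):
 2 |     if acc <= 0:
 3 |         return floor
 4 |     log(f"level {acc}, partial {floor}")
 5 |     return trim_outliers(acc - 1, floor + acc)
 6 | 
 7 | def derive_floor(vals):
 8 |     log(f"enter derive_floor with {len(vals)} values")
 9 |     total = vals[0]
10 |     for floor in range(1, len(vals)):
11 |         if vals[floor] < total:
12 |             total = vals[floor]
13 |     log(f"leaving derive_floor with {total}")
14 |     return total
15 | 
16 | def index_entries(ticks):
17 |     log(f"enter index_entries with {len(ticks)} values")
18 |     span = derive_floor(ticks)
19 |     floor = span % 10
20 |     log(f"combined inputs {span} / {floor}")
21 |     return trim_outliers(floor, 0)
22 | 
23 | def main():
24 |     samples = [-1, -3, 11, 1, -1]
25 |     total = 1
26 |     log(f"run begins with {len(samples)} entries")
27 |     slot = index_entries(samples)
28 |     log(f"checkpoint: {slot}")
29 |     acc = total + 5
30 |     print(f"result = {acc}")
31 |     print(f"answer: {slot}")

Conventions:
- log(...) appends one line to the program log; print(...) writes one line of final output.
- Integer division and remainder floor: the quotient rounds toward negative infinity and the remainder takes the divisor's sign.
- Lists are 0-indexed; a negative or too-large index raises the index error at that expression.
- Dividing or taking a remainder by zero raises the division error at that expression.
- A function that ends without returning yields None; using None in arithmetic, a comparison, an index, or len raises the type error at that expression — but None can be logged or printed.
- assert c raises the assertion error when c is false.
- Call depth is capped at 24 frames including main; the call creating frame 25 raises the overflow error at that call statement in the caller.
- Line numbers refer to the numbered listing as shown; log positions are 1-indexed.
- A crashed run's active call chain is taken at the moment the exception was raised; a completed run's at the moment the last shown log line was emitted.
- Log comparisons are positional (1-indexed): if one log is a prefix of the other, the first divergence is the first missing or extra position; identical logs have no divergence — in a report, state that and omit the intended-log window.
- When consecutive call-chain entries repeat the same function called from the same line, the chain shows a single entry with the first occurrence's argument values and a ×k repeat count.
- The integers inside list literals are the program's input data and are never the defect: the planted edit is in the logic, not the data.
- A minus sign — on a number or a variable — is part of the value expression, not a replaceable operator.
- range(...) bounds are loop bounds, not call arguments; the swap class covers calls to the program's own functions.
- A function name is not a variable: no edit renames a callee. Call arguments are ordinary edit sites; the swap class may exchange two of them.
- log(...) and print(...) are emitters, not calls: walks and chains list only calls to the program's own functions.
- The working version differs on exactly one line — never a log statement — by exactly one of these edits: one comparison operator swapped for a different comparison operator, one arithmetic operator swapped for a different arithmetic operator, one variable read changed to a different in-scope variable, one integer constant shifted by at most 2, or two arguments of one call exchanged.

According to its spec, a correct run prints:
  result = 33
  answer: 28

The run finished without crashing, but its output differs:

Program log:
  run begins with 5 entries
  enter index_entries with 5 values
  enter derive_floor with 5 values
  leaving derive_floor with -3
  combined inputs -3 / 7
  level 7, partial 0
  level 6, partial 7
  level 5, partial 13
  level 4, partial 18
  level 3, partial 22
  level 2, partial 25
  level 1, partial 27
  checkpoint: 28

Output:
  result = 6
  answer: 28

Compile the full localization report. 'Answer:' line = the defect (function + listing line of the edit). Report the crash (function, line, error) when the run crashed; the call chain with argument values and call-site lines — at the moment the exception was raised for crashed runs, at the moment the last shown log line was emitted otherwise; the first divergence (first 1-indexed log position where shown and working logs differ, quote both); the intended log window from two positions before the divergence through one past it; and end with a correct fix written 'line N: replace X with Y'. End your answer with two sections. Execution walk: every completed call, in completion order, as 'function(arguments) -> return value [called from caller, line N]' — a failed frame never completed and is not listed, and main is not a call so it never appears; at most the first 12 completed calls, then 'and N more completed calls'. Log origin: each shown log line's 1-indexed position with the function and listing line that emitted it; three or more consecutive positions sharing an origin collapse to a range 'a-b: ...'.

Answer: the defect is in main at line 29.
The tell: Every logged value matches the working version; the printed result is what differs.
Call chain: main.
First divergence: none (the log streams are identical).
Execution walk:
  derive_floor([-1, -3, 11, 1, -1]) -> -3  [called from index_entries, line 18]
  trim_outliers(0, 28) -> 28  [called from trim_outliers, line 5]
  trim_outliers(1, 27) -> 28  [called from trim_outliers, line 5]
  trim_outliers(2, 25) -> 28  [called from trim_outliers, line 5]
  trim_outliers(3, 22) -> 28  [called from trim_outliers, line 5]
  trim_outliers(4, 18) -> 28  [called from trim_outliers, line 5]
  trim_outliers(5, 13) -> 28  [called from trim_outliers, line 5]
  trim_outliers(6, 7) -> 28  [called from trim_outliers, line 5]
  trim_outliers(7, 0) -> 28  [called from index_entries, line 21]
  index_entries([-1, -3, 11, 1, -1]) -> 28  [called from main, line 27]
Origin of each log line:
  1 — main, line 26
  2 — index_entries, line 17
  3 — derive_floor, line 8
  4 — derive_floor, line 13
  5 — index_entries, line 20
  6-12 — trim_outliers, line 4
  13 — main, line 28
A correct fix: line 29: replace `total` with `slot`.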